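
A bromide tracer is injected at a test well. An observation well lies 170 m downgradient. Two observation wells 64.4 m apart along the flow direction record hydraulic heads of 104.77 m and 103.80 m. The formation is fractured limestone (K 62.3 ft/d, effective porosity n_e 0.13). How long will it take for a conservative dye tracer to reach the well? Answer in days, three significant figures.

77.3 days

Hydraulic gradient i = (104.77 − 103.80) / 64.4 = 0.97 / 64.4 = 0.01506
K = 62.3 ft/d × 0.3048 = 18.99 m/d
Specific discharge q = 18.99 × 0.01506 = 0.2860 m/d
v_s = q/n_e = 0.2860/0.13 = 2.200 m/d
t = L / v = 170 / 2.200 = 77.27 d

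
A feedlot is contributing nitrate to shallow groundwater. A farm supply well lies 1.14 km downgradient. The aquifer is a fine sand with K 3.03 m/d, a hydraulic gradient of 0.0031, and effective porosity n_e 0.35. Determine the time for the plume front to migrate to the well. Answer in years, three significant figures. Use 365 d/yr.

116 years

q = Ki = 3.03 × 0.0031 = 0.009393 m/d
Average linear velocity = 0.009393 / 0.35 = 0.02684 m/d
L = 1.14 km = 1140 m
t = L / v = 1140 / 0.02684 = 42480 d
   = 42480 / 365 = 116 yr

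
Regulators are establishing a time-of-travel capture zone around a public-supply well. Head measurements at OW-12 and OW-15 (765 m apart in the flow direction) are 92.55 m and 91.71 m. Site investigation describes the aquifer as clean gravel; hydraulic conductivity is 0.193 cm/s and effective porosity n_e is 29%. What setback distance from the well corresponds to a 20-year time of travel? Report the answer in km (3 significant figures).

4.61 km

Hydraulic gradient i = (92.55 − 91.71) / 765 = 0.84 / 765 = 0.001098
K = 0.193 cm/s × 864 = 166.8 m/d
Darcy flux q = K·i = 166.8 × 0.001098 = 0.1831 m/d
v = Ki/n = 166.8·0.001098/0.29 = 0.6314 m/d
T = 20 yr × 365 = 7300 d
L = v × T = 0.6314 × 7300 = 4609 m
   = 4.61 km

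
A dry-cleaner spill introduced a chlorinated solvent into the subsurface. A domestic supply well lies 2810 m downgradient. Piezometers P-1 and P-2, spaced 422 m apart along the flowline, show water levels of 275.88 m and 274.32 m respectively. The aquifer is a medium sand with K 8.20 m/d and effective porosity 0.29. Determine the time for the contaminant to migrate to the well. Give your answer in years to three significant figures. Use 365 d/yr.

73.7 years

Hydraulic gradient i = (275.88 − 274.32) / 422 = 1.56 / 422 = 0.003697
Darcy flux q = K·i = 8.20 × 0.003697 = 0.03031 m/d
v_s = q/n_e = 0.03031/0.29 = 0.1045 m/d
t = L / v = 2810 / 0.1045 = 26880 d
   = 26880 / 365 = 73.7 yr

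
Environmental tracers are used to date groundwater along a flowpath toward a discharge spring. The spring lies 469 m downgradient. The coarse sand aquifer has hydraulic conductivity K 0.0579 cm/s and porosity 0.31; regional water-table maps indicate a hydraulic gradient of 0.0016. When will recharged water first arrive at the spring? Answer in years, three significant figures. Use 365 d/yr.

4.98 years

K = 0.0579 cm/s × 864 = 50.03 m/d
q = Ki = 50.03 × 0.0016 = 0.08004 m/d
Seepage velocity v = q / n = 0.08004 / 0.31 = 0.2582 m/d
t = L / v = 469 / 0.2582 = 1816 d
   = 1816 / 365 = 4.98 yr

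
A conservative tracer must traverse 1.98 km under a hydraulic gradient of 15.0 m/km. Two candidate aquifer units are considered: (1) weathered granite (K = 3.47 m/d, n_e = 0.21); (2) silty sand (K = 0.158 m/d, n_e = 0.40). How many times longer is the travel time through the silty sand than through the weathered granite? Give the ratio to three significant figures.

41.8

Unit 1 (weathered granite): v = 3.47×0.015/0.21 = 0.2479 m/d, t = 1980/0.2479 = 7988 d
Unit 2 (silty sand): v = 0.158×0.015/0.40 = 0.005925 m/d, t = 1980/0.005925 = 334200 d
t(silty sand) / t(weathered granite) = 334200/7988 = 41.8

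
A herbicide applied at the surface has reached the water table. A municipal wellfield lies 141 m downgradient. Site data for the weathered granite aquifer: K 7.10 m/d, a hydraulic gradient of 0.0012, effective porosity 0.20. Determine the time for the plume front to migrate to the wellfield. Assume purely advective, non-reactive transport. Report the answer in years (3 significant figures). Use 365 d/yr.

9.07 years

Darcy flux q = K·i = 7.10 × 0.0012 = 0.008520 m/d
v_s = q/n_e = 0.008520/0.20 = 0.04260 m/d
t = L / v = 141 / 0.04260 = 3310 d
   = 3310 / 365 = 9.07 yr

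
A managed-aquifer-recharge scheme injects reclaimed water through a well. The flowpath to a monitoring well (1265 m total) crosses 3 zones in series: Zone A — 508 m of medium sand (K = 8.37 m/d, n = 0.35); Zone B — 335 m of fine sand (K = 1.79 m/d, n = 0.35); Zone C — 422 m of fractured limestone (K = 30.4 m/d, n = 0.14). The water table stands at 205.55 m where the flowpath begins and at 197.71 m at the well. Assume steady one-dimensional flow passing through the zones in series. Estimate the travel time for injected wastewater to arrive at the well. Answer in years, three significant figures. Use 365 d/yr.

32.4 years

Total head drop ΔH = 205.55 − 197.71 = 7.84 m
Steady 1-D flow in series ⇒ the Darcy flux q is identical in every zone and the zone head losses add (resistances L/K in series).
Σ(L/K) = 508/8.37 + 335/1.79 + 422/30.4 = 60.69 + 187.2 + 13.88 = 261.7 d
q = ΔH / Σ(L/K) = 7.84 / 261.7 = 0.02996 m/d (same in every zone)
Zone A: v = q/n = 0.02996/0.35 = 0.08559 m/d → t_A = 508/0.08559 = 5936 d
Zone B: v = q/n = 0.02996/0.35 = 0.08559 m/d → t_B = 335/0.08559 = 3914 d
Zone C: v = q/n = 0.02996/0.14 = 0.2140 m/d → t_C = 422/0.2140 = 1972 d
Total t = 5936 + 3914 + 1972 = 11820 d
   = 11820 / 365 = 32.4 yr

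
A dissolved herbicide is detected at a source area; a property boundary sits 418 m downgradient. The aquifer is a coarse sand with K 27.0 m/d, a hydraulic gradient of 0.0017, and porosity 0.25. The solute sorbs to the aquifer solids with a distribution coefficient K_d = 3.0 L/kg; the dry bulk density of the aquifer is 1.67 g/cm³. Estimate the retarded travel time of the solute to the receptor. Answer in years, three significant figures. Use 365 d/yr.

131 years

Specific discharge q = 27.0 × 0.0017 = 0.04590 m/d
v_s = q/n_e = 0.04590/0.25 = 0.1836 m/d
Retardation R = 1 + ρ_b·K_d/n = 1 + 1.67×3.0/0.25 = 21.04
Contaminant velocity v_c = v/R = 0.1836/21.04 = 0.008726 m/d
t = L/v_c = 418/0.008726 = 47900 d
   = 47900/365 = 131 yr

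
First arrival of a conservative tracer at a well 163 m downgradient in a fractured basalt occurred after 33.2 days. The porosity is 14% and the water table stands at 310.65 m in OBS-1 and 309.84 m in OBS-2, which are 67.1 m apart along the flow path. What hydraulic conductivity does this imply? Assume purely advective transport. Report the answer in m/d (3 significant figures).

56.9 m/d

Hydraulic gradient i = (310.65 − 309.84) / 67.1 = 0.81 / 67.1 = 0.01207
v = L / t = 163 / 33.2 = 4.910 m/d
K = v · n / i = 4.910 × 0.14 / 0.01207 = 56.9 m/d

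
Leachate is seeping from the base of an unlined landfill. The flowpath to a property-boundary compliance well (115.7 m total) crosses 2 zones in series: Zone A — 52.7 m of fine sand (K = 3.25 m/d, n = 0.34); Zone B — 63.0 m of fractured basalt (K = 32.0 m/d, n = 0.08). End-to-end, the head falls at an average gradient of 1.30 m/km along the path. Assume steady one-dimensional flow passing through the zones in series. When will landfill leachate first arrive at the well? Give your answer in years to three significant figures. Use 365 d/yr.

Continuity: the same q passes through each zone, so ΔH = q·Σ(L_j/K_j) — the zones act as resistances in series.
Σ(L/K) = 52.7/3.25 + 63.0/32.0 = 16.22 + 1.969 = 18.18 d
K_eq = L_total / Σ(L/K) = 115.7 / 18.18 = 6.363 m/d
q = K_eq · i = 6.363 × 0.0013 = 0.008271 m/d (same in every zone)
Zone A: v = q/n = 0.008271/0.34 = 0.02433 m/d → t_A = 52.7/0.02433 = 2166 d
Zone B: v = q/n = 0.008271/0.08 = 0.1034 m/d → t_B = 63.0/0.1034 = 609.3 d
Total t = 2166 + 609.3 = 2776 d
   = 2776 / 365 = 7.60 yr

7.60 years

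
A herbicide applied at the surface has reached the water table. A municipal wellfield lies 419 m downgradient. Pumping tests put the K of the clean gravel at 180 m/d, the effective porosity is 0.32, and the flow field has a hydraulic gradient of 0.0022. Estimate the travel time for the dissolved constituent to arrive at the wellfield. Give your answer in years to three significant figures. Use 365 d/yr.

Specific discharge q = 180 × 0.0022 = 0.3960 m/d
Average linear velocity = 0.3960 / 0.32 = 1.238 m/d
t = L / v = 419 / 1.238 = 338.6 d
   = 338.6 / 365 = 0.928 yr

0.928 years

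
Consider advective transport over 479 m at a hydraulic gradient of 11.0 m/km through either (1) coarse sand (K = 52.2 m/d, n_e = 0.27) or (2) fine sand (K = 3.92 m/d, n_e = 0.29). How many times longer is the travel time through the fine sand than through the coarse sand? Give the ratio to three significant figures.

14.3

Unit 1 (coarse sand): v = 52.2×0.011/0.27 = 2.127 m/d, t = 479/2.127 = 225.2 d
Unit 2 (fine sand): v = 3.92×0.011/0.29 = 0.1487 m/d, t = 479/0.1487 = 3221 d
t(fine sand) / t(coarse sand) = 3221/225.2 = 14.3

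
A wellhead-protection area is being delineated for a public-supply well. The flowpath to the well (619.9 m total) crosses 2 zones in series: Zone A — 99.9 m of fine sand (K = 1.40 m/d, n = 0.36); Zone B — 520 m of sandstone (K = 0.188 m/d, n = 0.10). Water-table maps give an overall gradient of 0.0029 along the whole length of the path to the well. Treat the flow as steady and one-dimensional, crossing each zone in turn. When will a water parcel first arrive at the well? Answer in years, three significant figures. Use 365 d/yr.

Continuity: the same q passes through each zone, so ΔH = q·Σ(L_j/K_j) — the zones act as resistances in series.
Σ(L/K) = 99.9/1.40 + 520/0.188 = 71.36 + 2766 = 2837 d
K_eq = L_total / Σ(L/K) = 619.9 / 2837 = 0.2185 m/d
q = K_eq · i = 0.2185 × 0.0029 = 6.336e-4 m/d (same in every zone)
Zone A: v = q/n = 6.336e-4/0.36 = 0.001760 m/d → t_A = 99.9/0.001760 = 56760 d
Zone B: v = q/n = 6.336e-4/0.10 = 0.006336 m/d → t_B = 520/0.006336 = 82070 d
Total t = 56760 + 82070 = 138800 d
   = 138800 / 365 = 380 yr

380 years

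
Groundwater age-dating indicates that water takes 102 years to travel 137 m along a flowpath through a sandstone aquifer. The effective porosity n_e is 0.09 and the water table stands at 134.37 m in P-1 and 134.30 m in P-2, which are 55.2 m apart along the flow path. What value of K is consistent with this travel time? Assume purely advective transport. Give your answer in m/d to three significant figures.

Hydraulic gradient i = (134.37 − 134.30) / 55.2 = 0.07 / 55.2 = 0.001268
t = 102 years = 37230 d
v = L / t = 137 / 37230 = 0.003680 m/d
K = v · n / i = 0.003680 × 0.09 / 0.001268 = 0.261 m/d

0.261 m/d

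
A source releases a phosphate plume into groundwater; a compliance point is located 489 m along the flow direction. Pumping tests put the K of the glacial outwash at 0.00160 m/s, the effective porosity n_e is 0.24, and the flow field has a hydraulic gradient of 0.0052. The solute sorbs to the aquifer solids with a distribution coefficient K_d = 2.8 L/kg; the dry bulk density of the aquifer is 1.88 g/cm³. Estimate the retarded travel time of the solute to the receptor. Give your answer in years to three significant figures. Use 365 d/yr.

10.3 years

K = 0.00160 m/s × 86400 s/d = 138.2 m/d
q = Ki = 138.2 × 0.0052 = 0.7188 m/d
v_s = q/n_e = 0.7188/0.24 = 2.995 m/d
Retardation R = 1 + ρ_b·K_d/n = 1 + 1.88×2.8/0.24 = 22.93
Contaminant velocity v_c = v/R = 2.995/22.93 = 0.1306 m/d
t = L/v_c = 489/0.1306 = 3744 d
   = 3744/365 = 10.3 yr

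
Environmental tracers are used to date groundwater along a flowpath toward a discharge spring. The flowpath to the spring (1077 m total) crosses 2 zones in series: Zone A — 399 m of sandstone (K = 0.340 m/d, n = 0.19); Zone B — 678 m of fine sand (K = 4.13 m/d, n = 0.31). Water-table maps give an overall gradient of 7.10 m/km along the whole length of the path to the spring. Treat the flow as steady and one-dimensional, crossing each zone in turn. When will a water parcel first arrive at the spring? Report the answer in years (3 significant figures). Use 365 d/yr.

137 years

Continuity: the same q passes through each zone, so ΔH = q·Σ(L_j/K_j) — the zones act as resistances in series.
Σ(L/K) = 399/0.340 + 678/4.13 = 1174 + 164.2 = 1338 d
K_eq = L_total / Σ(L/K) = 1077 / 1338 = 0.8051 m/d
q = K_eq · i = 0.8051 × 0.0071 = 0.005716 m/d (same in every zone)
Zone A: v = q/n = 0.005716/0.19 = 0.03009 m/d → t_A = 399/0.03009 = 13260 d
Zone B: v = q/n = 0.005716/0.31 = 0.01844 m/d → t_B = 678/0.01844 = 36770 d
Total t = 13260 + 36770 = 50030 d
   = 50030 / 365 = 137 yr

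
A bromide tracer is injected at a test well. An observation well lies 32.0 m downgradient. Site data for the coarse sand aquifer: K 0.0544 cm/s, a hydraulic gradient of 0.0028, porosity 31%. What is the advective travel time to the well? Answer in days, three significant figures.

K = 0.0544 cm/s × 864 = 47.00 m/d
Darcy flux q = K·i = 47.00 × 0.0028 = 0.1316 m/d
Seepage velocity v = q / n = 0.1316 / 0.31 = 0.4245 m/d
t = L / v = 32.0 / 0.4245 = 75.38 d

75.4 days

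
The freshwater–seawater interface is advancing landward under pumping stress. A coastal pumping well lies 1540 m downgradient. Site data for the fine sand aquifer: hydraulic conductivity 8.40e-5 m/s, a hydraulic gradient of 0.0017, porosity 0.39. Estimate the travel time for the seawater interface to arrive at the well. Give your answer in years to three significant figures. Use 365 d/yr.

133 years

K = 8.40e-5 m/s × 86400 s/d = 7.258 m/d
Specific discharge q = 7.258 × 0.0017 = 0.01234 m/d
v_s = q/n_e = 0.01234/0.39 = 0.03164 m/d
t = L / v = 1540 / 0.03164 = 48680 d
   = 48680 / 365 = 133 yr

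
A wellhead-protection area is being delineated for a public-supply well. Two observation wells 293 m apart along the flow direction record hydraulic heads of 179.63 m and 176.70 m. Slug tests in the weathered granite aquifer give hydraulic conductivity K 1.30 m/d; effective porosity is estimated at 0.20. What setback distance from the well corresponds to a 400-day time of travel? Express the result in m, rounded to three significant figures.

Hydraulic gradient i = (179.63 − 176.70) / 293 = 2.93 / 293 = 0.01000
Specific discharge q = 1.30 × 0.01000 = 0.01300 m/d
Average linear velocity = 0.01300 / 0.20 = 0.06500 m/d
L = v × T = 0.06500 × 400 = 26.00 m

26.0 m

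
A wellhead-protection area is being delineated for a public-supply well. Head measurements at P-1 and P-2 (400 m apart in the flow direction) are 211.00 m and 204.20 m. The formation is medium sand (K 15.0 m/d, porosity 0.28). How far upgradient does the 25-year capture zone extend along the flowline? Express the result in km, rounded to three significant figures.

Hydraulic gradient i = (211.00 − 204.20) / 400 = 6.80 / 400 = 0.01700
Darcy flux q = K·i = 15.0 × 0.01700 = 0.2550 m/d
v = Ki/n = 15.0·0.01700/0.28 = 0.9107 m/d
T = 25 yr × 365 = 9125 d
L = v × T = 0.9107 × 9125 = 8310 m
   = 8.31 km

8.31 km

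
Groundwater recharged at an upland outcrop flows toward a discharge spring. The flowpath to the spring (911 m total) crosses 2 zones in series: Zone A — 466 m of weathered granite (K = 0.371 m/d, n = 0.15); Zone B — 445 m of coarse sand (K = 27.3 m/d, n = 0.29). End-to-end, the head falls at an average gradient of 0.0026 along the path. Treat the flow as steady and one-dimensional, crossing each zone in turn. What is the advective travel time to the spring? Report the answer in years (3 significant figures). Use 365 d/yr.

Continuity: the same q passes through each zone, so ΔH = q·Σ(L_j/K_j) — the zones act as resistances in series.
Σ(L/K) = 466/0.371 + 445/27.3 = 1256 + 16.30 = 1272 d
K_eq = L_total / Σ(L/K) = 911 / 1272 = 0.7160 m/d
q = K_eq · i = 0.7160 × 0.0026 = 0.001862 m/d (same in every zone)
Zone A: v = q/n = 0.001862/0.15 = 0.01241 m/d → t_A = 466/0.01241 = 37550 d
Zone B: v = q/n = 0.001862/0.29 = 0.006419 m/d → t_B = 445/0.006419 = 69320 d
Total t = 37550 + 69320 = 106900 d
   = 106900 / 365 = 293 yr

293 years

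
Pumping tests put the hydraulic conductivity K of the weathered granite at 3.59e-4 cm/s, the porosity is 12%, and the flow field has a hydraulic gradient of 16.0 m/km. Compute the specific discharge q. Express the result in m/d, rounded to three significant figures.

0.00496 m/d

K = 3.59e-4 cm/s × 864 = 0.3102 m/d
Darcy flux q = K·i = 0.3102 × 0.016 = 0.004963 m/d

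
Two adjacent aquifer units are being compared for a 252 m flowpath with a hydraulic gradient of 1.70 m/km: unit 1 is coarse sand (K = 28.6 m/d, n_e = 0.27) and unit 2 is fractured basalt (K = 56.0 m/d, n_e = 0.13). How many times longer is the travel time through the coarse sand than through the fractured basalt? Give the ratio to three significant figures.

Unit 1 (coarse sand): v = 28.6×0.0017/0.27 = 0.1801 m/d, t = 252/0.1801 = 1399 d
Unit 2 (fractured basalt): v = 56.0×0.0017/0.13 = 0.7323 m/d, t = 252/0.7323 = 344.1 d
t(coarse sand) / t(fractured basalt) = 1399/344.1 = 4.07

4.07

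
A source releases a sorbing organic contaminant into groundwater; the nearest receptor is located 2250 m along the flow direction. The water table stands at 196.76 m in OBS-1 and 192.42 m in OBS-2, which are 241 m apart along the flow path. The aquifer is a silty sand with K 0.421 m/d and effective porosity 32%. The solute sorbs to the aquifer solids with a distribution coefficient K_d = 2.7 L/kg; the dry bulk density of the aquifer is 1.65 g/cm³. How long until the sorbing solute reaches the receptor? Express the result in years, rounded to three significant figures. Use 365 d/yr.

Hydraulic gradient i = (196.76 − 192.42) / 241 = 4.34 / 241 = 0.01801
Specific discharge q = 0.421 × 0.01801 = 0.007581 m/d
v_s = q/n_e = 0.007581/0.32 = 0.02369 m/d
Retardation R = 1 + ρ_b·K_d/n = 1 + 1.65×2.7/0.32 = 14.92
Contaminant velocity v_c = v/R = 0.02369/14.92 = 0.001588 m/d
t = L/v_c = 2250/0.001588 = 1.417e6 d
   = 1.417e6/365 = 3880 yr

3880 years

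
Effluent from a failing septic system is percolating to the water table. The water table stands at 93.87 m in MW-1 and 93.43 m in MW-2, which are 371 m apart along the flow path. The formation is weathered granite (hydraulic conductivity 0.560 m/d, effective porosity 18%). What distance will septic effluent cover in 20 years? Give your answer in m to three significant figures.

26.9 m

Hydraulic gradient i = (93.87 − 93.43) / 371 = 0.44 / 371 = 0.001186
q = Ki = 0.560 × 0.001186 = 6.642e-4 m/d
v_s = q/n_e = 6.642e-4/0.18 = 0.003690 m/d
T = 20 yr × 365 = 7300 d
L = v × T = 0.003690 × 7300 = 26.94 m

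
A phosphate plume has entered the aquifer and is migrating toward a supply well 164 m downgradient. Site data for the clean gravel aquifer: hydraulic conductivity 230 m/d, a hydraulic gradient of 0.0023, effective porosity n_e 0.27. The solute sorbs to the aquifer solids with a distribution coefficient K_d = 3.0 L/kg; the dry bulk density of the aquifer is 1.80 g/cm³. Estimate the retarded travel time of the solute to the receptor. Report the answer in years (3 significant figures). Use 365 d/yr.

4.82 years

Darcy flux q = K·i = 230 × 0.0023 = 0.5290 m/d
v_s = q/n_e = 0.5290/0.27 = 1.959 m/d
Retardation R = 1 + ρ_b·K_d/n = 1 + 1.80×3.0/0.27 = 21.00
Contaminant velocity v_c = v/R = 1.959/21.00 = 0.09330 m/d
t = L/v_c = 164/0.09330 = 1758 d
   = 1758/365 = 4.82 yr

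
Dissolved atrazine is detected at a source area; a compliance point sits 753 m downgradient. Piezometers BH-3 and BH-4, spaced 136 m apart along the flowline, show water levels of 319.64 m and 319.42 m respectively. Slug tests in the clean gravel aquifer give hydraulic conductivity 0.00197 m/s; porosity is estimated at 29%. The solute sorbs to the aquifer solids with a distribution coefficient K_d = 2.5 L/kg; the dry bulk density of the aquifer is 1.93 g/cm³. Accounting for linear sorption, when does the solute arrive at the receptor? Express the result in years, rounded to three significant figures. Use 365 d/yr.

Hydraulic gradient i = (319.64 − 319.42) / 136 = 0.22 / 136 = 0.001618
K = 0.00197 m/s × 86400 s/d = 170.2 m/d
Specific discharge q = 170.2 × 0.001618 = 0.2753 m/d
Seepage velocity v = q / n = 0.2753 / 0.29 = 0.9494 m/d
Retardation R = 1 + ρ_b·K_d/n = 1 + 1.93×2.5/0.29 = 17.64
Contaminant velocity v_c = v/R = 0.9494/17.64 = 0.05383 m/d
t = L/v_c = 753/0.05383 = 13990 d
   = 13990/365 = 38.3 yr

38.3 years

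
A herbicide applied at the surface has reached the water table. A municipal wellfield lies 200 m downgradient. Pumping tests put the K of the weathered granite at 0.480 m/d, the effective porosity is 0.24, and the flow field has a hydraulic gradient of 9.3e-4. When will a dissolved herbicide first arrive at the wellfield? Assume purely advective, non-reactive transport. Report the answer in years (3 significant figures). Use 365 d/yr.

295 years

q = Ki = 0.480 × 9.3e-4 = 4.464e-4 m/d
Seepage velocity v = q / n = 4.464e-4 / 0.24 = 0.001860 m/d
t = L / v = 200 / 0.001860 = 107500 d
   = 107500 / 365 = 295 yr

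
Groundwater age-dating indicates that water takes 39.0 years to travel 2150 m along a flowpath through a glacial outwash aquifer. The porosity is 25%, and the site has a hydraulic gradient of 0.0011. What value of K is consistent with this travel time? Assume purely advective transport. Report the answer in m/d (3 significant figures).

34.3 m/d

t = 39.0 years = 14240 d
v = L / t = 2150 / 14240 = 0.1510 m/d
K = v · n / i = 0.1510 × 0.25 / 0.0011 = 34.3 m/d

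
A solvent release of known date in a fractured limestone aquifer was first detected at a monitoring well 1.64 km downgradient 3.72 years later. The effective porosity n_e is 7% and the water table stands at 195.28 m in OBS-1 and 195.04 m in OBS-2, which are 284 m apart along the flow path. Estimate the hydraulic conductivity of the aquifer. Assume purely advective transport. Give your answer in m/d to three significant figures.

Hydraulic gradient i = (195.28 − 195.04) / 284 = 0.24 / 284 = 8.451e-4
t = 3.72 years = 1358 d
L = 1.64 km = 1640 m
v = L / t = 1640 / 1358 = 1.208 m/d
K = v · n / i = 1.208 × 0.07 / 8.451e-4 = 100 m/d

100 m/d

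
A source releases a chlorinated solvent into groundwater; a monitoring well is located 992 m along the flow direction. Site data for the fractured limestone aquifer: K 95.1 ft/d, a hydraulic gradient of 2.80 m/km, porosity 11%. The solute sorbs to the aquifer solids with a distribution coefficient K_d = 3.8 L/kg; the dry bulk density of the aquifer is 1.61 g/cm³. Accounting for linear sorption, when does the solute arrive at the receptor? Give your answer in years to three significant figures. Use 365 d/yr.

209 years

K = 95.1 ft/d × 0.3048 = 28.99 m/d
q = Ki = 28.99 × 0.0028 = 0.08116 m/d
Seepage velocity v = q / n = 0.08116 / 0.11 = 0.7378 m/d
Retardation R = 1 + ρ_b·K_d/n = 1 + 1.61×3.8/0.11 = 56.62
Contaminant velocity v_c = v/R = 0.7378/56.62 = 0.01303 m/d
t = L/v_c = 992/0.01303 = 76120 d
   = 76120/365 = 209 yr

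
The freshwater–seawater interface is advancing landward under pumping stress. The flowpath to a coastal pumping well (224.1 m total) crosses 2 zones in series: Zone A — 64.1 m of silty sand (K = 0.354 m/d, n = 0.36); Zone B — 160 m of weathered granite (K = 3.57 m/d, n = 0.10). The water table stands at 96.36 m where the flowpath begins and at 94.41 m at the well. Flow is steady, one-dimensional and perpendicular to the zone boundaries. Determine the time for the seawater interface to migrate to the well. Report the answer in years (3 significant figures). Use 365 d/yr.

Total head drop ΔH = 96.36 − 94.41 = 1.95 m
Steady 1-D flow in series ⇒ the Darcy flux q is identical in every zone and the zone head losses add (resistances L/K in series).
Σ(L/K) = 64.1/0.354 + 160/3.57 = 181.1 + 44.82 = 225.9 d
q = ΔH / Σ(L/K) = 1.95 / 225.9 = 0.008632 m/d (same in every zone)
Zone A: v = q/n = 0.008632/0.36 = 0.02398 m/d → t_A = 64.1/0.02398 = 2673 d
Zone B: v = q/n = 0.008632/0.10 = 0.08632 m/d → t_B = 160/0.08632 = 1853 d
Total t = 2673 + 1853 = 4527 d
   = 4527 / 365 = 12.4 yr

12.4 years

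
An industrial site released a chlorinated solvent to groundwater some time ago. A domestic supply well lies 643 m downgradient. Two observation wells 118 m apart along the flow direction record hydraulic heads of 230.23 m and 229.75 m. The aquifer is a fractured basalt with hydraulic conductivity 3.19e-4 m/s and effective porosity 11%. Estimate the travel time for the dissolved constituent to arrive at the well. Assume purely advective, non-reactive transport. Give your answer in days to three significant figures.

631 days

Hydraulic gradient i = (230.23 − 229.75) / 118 = 0.48 / 118 = 0.004068
K = 3.19e-4 m/s × 86400 s/d = 27.56 m/d
q = Ki = 27.56 × 0.004068 = 0.1121 m/d
v = Ki/n = 27.56·0.004068/0.11 = 1.019 m/d
t = L / v = 643 / 1.019 = 630.9 d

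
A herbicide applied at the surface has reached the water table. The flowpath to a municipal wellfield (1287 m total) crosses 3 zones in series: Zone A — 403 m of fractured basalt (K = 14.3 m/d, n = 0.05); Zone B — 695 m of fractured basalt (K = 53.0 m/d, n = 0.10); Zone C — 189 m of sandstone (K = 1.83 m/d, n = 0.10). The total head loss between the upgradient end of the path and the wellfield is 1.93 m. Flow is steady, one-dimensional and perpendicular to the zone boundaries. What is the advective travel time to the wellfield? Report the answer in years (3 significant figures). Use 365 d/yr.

Steady 1-D flow in series ⇒ the Darcy flux q is identical in every zone and the zone head losses add (resistances L/K in series).
Σ(L/K) = 403/14.3 + 695/53.0 + 189/1.83 = 28.18 + 13.11 + 103.3 = 144.6 d
q = ΔH / Σ(L/K) = 1.93 / 144.6 = 0.01335 m/d (same in every zone)
Zone A: v = q/n = 0.01335/0.05 = 0.2670 m/d → t_A = 403/0.2670 = 1509 d
Zone B: v = q/n = 0.01335/0.10 = 0.1335 m/d → t_B = 695/0.1335 = 5206 d
Zone C: v = q/n = 0.01335/0.10 = 0.1335 m/d → t_C = 189/0.1335 = 1416 d
Total t = 1509 + 5206 + 1416 = 8131 d
   = 8131 / 365 = 22.3 yr

22.3 years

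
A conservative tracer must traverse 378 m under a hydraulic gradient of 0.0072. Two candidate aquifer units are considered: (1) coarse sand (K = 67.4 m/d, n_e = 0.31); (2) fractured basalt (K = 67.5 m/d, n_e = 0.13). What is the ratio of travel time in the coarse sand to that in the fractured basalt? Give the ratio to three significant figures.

Unit 1 (coarse sand): v = 67.4×0.0072/0.31 = 1.565 m/d, t = 378/1.565 = 241.5 d
Unit 2 (fractured basalt): v = 67.5×0.0072/0.13 = 3.738 m/d, t = 378/3.738 = 101.1 d
t(coarse sand) / t(fractured basalt) = 241.5/101.1 = 2.39

2.39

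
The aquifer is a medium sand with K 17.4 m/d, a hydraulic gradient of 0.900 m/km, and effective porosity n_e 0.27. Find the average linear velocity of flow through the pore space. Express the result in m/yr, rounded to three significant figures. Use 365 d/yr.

21.2 m/yr

Darcy flux q = K·i = 17.4 × 9.0e-4 = 0.01566 m/d
Average linear velocity = 0.01566 / 0.27 = 0.05800 m/d
   = 0.05800 × 365 = 21.2 m/yr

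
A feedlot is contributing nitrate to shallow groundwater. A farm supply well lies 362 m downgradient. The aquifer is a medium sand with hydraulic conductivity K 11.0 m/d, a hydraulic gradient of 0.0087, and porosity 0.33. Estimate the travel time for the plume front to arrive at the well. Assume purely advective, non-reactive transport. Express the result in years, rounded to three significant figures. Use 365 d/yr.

3.42 years

Darcy flux q = K·i = 11.0 × 0.0087 = 0.09570 m/d
v_s = q/n_e = 0.09570/0.33 = 0.2900 m/d
t = L / v = 362 / 0.2900 = 1248 d
   = 1248 / 365 = 3.42 yr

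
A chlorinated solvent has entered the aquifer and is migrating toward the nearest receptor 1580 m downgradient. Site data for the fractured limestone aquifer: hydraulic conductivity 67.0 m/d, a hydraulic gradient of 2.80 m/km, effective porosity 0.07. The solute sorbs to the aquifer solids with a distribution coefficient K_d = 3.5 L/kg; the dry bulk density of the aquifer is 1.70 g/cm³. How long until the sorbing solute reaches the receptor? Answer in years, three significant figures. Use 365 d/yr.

Specific discharge q = 67.0 × 0.0028 = 0.1876 m/d
Seepage velocity v = q / n = 0.1876 / 0.07 = 2.680 m/d
Retardation R = 1 + ρ_b·K_d/n = 1 + 1.70×3.5/0.07 = 86.00
Contaminant velocity v_c = v/R = 2.680/86.00 = 0.03116 m/d
t = L/v_c = 1580/0.03116 = 50700 d
   = 50700/365 = 139 yr

139 years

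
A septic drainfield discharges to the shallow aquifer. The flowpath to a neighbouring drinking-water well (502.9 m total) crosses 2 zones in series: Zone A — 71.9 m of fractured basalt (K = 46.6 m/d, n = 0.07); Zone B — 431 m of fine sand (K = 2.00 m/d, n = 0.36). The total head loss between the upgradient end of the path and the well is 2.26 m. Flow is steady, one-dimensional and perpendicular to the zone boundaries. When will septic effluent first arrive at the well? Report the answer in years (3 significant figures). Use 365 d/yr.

42.1 years

Continuity: the same q passes through each zone, so ΔH = q·Σ(L_j/K_j) — the zones act as resistances in series.
Σ(L/K) = 71.9/46.6 + 431/2.00 = 1.543 + 215.5 = 217.0 d
q = ΔH / Σ(L/K) = 2.26 / 217.0 = 0.01041 m/d (same in every zone)
Zone A: v = q/n = 0.01041/0.07 = 0.1488 m/d → t_A = 71.9/0.1488 = 483.4 d
Zone B: v = q/n = 0.01041/0.36 = 0.02892 m/d → t_B = 431/0.02892 = 14900 d
Total t = 483.4 + 14900 = 15380 d
   = 15380 / 365 = 42.1 yr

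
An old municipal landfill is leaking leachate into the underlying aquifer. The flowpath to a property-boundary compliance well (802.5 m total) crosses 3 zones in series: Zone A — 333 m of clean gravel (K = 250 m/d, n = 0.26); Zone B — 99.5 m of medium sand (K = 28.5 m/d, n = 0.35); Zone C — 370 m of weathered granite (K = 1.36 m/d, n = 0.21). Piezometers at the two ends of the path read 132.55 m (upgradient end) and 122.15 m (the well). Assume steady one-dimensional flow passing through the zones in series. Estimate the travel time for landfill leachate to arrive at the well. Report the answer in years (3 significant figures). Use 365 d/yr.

14.5 years

Total head drop ΔH = 132.55 − 122.15 = 10.40 m
Steady 1-D flow in series ⇒ the Darcy flux q is identical in every zone and the zone head losses add (resistances L/K in series).
Σ(L/K) = 333/250 + 99.5/28.5 + 370/1.36 = 1.332 + 3.491 + 272.1 = 276.9 d
q = ΔH / Σ(L/K) = 10.40 / 276.9 = 0.03756 m/d (same in every zone)
Zone A: v = q/n = 0.03756/0.26 = 0.1445 m/d → t_A = 333/0.1445 = 2305 d
Zone B: v = q/n = 0.03756/0.35 = 0.1073 m/d → t_B = 99.5/0.1073 = 927.2 d
Zone C: v = q/n = 0.03756/0.21 = 0.1789 m/d → t_C = 370/0.1789 = 2069 d
Total t = 2305 + 927.2 + 2069 = 5301 d
   = 5301 / 365 = 14.5 yr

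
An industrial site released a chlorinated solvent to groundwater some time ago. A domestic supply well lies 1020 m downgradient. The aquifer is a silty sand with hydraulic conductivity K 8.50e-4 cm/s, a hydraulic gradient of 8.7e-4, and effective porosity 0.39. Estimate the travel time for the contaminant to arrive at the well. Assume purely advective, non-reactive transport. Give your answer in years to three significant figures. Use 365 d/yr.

1710 years

K = 8.50e-4 cm/s × 864 = 0.7344 m/d
Darcy flux q = K·i = 0.7344 × 8.7e-4 = 6.389e-4 m/d
v_s = q/n_e = 6.389e-4/0.39 = 0.001638 m/d
t = L / v = 1020 / 0.001638 = 622600 d
   = 622600 / 365 = 1710 yr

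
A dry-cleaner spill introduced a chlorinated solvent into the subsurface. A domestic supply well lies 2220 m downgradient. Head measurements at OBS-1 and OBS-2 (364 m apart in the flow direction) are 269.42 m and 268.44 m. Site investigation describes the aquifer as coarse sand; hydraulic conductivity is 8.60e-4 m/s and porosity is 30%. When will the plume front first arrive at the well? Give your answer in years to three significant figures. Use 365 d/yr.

9.12 years

Hydraulic gradient i = (269.42 − 268.44) / 364 = 0.98 / 364 = 0.002692
K = 8.60e-4 m/s × 86400 s/d = 74.30 m/d
Specific discharge q = 74.30 × 0.002692 = 0.2000 m/d
v_s = q/n_e = 0.2000/0.30 = 0.6668 m/d
t = L / v = 2220 / 0.6668 = 3329 d
   = 3329 / 365 = 9.12 yr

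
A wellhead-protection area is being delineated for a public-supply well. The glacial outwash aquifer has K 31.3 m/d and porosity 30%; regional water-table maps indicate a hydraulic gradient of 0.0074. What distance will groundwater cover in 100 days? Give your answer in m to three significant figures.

77.2 m

q = Ki = 31.3 × 0.0074 = 0.2316 m/d
v = Ki/n = 31.3·0.0074/0.30 = 0.7721 m/d
L = v × T = 0.7721 × 100 = 77.21 m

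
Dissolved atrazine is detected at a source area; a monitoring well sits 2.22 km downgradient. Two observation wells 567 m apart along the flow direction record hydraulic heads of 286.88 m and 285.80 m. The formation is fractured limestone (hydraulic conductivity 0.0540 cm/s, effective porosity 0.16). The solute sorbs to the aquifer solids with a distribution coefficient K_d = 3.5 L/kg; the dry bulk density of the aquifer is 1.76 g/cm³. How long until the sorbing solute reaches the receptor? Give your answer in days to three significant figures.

158000 days

Hydraulic gradient i = (286.88 − 285.80) / 567 = 1.08 / 567 = 0.001905
K = 0.0540 cm/s × 864 = 46.66 m/d
Specific discharge q = 46.66 × 0.001905 = 0.08887 m/d
v = Ki/n = 46.66·0.001905/0.16 = 0.5554 m/d
Retardation R = 1 + ρ_b·K_d/n = 1 + 1.76×3.5/0.16 = 39.50
Contaminant velocity v_c = v/R = 0.5554/39.50 = 0.01406 m/d
L = 2.22 km = 2220 m
t = L/v_c = 2220/0.01406 = 157900 d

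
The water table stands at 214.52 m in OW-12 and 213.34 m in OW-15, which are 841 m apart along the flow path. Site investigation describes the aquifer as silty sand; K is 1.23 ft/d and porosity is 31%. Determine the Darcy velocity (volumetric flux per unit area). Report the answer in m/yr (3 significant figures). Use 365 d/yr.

Hydraulic gradient i = (214.52 − 213.34) / 841 = 1.18 / 841 = 0.001403
K = 1.23 ft/d × 0.3048 = 0.3749 m/d
Specific discharge q = 0.3749 × 0.001403 = 5.260e-4 m/d
   = 5.260e-4 × 365 = 0.192 m/yr

0.192 m/yr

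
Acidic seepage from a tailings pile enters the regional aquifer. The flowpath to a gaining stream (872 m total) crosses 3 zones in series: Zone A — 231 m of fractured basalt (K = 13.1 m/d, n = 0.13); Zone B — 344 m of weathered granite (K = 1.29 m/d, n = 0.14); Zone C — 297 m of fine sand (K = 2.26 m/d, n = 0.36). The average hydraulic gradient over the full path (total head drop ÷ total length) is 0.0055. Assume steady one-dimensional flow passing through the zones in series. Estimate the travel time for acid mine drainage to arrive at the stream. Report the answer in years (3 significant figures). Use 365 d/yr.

Steady 1-D flow in series ⇒ the Darcy flux q is identical in every zone and the zone head losses add (resistances L/K in series).
Σ(L/K) = 231/13.1 + 344/1.29 + 297/2.26 = 17.63 + 266.7 + 131.4 = 415.7 d
K_eq = L_total / Σ(L/K) = 872 / 415.7 = 2.098 m/d
q = K_eq · i = 2.098 × 0.0055 = 0.01154 m/d (same in every zone)
Zone A: v = q/n = 0.01154/0.13 = 0.08874 m/d → t_A = 231/0.08874 = 2603 d
Zone B: v = q/n = 0.01154/0.14 = 0.08241 m/d → t_B = 344/0.08241 = 4174 d
Zone C: v = q/n = 0.01154/0.36 = 0.03205 m/d → t_C = 297/0.03205 = 9268 d
Total t = 2603 + 4174 + 9268 = 16050 d
   = 16050 / 365 = 44.0 yr

44.0 years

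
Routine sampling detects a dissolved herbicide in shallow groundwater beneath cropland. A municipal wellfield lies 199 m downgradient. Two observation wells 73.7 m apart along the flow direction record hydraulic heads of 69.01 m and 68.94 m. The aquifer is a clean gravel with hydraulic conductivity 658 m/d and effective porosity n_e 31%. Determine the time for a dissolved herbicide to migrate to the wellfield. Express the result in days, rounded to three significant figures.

98.7 days

Hydraulic gradient i = (69.01 − 68.94) / 73.7 = 0.07 / 73.7 = 9.498e-4
q = Ki = 658 × 9.498e-4 = 0.6250 m/d
Average linear velocity = 0.6250 / 0.31 = 2.016 m/d
t = L / v = 199 / 2.016 = 98.71 d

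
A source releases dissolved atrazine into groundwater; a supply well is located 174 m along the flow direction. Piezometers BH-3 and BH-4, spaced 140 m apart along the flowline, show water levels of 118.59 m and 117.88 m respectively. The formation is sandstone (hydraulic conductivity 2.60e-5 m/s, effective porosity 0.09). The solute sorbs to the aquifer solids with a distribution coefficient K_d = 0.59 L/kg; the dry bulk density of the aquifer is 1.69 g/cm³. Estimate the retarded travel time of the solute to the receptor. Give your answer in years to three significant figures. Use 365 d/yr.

Hydraulic gradient i = (118.59 − 117.88) / 140 = 0.71 / 140 = 0.005071
K = 2.60e-5 m/s × 86400 s/d = 2.246 m/d
q = Ki = 2.246 × 0.005071 = 0.01139 m/d
Average linear velocity = 0.01139 / 0.09 = 0.1266 m/d
Retardation R = 1 + ρ_b·K_d/n = 1 + 1.69×0.59/0.09 = 12.08
Contaminant velocity v_c = v/R = 0.1266/12.08 = 0.01048 m/d
t = L/v_c = 174/0.01048 = 16600 d
   = 16600/365 = 45.5 yr

45.5 years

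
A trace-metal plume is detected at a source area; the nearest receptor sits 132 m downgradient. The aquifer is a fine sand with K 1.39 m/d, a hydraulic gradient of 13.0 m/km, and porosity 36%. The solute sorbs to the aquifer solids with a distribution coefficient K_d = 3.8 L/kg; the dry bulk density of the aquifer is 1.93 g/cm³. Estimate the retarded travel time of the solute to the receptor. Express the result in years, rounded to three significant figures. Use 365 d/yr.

Specific discharge q = 1.39 × 0.013 = 0.01807 m/d
Average linear velocity = 0.01807 / 0.36 = 0.05019 m/d
Retardation R = 1 + ρ_b·K_d/n = 1 + 1.93×3.8/0.36 = 21.37
Contaminant velocity v_c = v/R = 0.05019/21.37 = 0.002349 m/d
t = L/v_c = 132/0.002349 = 56200 d
   = 56200/365 = 154 yr

154 years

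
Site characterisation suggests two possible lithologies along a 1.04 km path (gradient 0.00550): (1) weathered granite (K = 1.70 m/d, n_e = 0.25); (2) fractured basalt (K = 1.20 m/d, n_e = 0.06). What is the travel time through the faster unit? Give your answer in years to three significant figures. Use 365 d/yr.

25.9 years

Unit 1 (weathered granite): v = 1.70×0.0055/0.25 = 0.03740 m/d, t = 1040/0.03740 = 27810 d
Unit 2 (fractured basalt): v = 1.20×0.0055/0.06 = 0.1100 m/d, t = 1040/0.1100 = 9455 d
Faster: 9455 d / 365 = 25.9 yr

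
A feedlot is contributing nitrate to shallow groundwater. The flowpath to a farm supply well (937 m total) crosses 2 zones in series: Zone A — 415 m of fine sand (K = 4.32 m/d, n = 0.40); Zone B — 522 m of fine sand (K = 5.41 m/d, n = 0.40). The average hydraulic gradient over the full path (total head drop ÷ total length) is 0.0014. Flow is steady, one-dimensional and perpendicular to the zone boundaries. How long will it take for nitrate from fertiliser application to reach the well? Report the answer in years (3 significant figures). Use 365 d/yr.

For zones in series the flux q is common to all zones; the equivalent conductivity is the harmonic (thickness-weighted) mean, K_eq = L_total / Σ(L_j/K_j).
Σ(L/K) = 415/4.32 + 522/5.41 = 96.06 + 96.49 = 192.6 d
K_eq = L_total / Σ(L/K) = 937 / 192.6 = 4.866 m/d
q = K_eq · i = 4.866 × 0.0014 = 0.006813 m/d (same in every zone)
Zone A: v = q/n = 0.006813/0.40 = 0.01703 m/d → t_A = 415/0.01703 = 24370 d
Zone B: v = q/n = 0.006813/0.40 = 0.01703 m/d → t_B = 522/0.01703 = 30650 d
Total t = 24370 + 30650 = 55020 d
   = 55020 / 365 = 151 yr

151 years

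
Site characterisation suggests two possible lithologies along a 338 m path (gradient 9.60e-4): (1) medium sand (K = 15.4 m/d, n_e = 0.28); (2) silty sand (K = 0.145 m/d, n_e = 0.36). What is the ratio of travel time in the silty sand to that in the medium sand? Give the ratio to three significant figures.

137

Unit 1 (medium sand): v = 15.4×9.6e-4/0.28 = 0.05280 m/d, t = 338/0.05280 = 6402 d
Unit 2 (silty sand): v = 0.145×9.6e-4/0.36 = 3.867e-4 m/d, t = 338/3.867e-4 = 874100 d
t(silty sand) / t(medium sand) = 874100/6402 = 137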